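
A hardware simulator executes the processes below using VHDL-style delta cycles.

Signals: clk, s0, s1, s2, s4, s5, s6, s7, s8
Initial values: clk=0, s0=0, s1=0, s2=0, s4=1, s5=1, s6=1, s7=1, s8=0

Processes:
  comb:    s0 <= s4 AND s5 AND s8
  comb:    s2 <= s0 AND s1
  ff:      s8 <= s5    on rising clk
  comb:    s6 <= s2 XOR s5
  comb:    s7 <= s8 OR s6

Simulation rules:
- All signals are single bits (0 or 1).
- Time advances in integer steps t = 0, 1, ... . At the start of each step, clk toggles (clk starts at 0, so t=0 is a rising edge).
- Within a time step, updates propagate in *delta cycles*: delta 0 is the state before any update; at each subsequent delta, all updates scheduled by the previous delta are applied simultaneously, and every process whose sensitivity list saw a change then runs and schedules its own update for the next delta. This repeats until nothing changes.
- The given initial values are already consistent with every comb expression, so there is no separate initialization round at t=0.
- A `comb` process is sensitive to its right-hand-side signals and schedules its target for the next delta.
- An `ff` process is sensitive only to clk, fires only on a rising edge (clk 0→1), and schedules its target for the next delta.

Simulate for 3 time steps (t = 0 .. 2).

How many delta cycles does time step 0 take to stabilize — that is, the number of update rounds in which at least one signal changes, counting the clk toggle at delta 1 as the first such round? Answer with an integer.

t=0 Δ0: s2=0 s1=0 s8=0 clk=0 s7=1 s5=1 s6=1 s4=1 s0=0
  Δ1: clk:0→1
  Δ2: s8:0→1
  Δ3: s0:0→1
  (3Δ to stable)
t=1 Δ0: s2=0 s1=0 s8=1 clk=1 s7=1 s5=1 s6=1 s4=1 s0=1
  Δ1: clk:1→0
  (1Δ to stable)
t=2 Δ0: s2=0 s1=0 s8=1 clk=0 s7=1 s5=1 s6=1 s4=1 s0=1
  Δ1: clk:0→1
  (1Δ to stable)

3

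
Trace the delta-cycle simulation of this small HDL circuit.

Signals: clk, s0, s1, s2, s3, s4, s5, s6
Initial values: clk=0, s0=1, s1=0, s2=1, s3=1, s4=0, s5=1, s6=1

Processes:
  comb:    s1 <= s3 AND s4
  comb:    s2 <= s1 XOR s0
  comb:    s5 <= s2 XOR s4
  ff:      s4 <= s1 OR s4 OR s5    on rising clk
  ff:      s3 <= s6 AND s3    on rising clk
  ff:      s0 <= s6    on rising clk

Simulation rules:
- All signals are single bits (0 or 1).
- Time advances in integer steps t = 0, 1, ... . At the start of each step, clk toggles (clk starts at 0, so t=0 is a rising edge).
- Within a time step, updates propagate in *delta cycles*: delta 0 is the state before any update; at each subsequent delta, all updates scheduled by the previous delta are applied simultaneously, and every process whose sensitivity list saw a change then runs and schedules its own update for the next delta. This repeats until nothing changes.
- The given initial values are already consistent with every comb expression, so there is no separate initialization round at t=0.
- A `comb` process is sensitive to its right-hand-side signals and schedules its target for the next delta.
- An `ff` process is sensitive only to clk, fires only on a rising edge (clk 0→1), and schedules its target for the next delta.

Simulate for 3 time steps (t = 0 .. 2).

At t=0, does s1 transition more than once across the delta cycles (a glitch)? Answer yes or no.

no

t0.Δ0 s1=0 s5=1 s0=1 s2=1 s3=1 s4=0 s6=1 clk=0
t0.Δ1 s1=0 s5=1 s0=1 s2=1 s3=1 s4=0 s6=1 clk=1
t0.Δ2 s1=0 s5=1 s0=1 s2=1 s3=1 s4=1 s6=1 clk=1
t0.Δ3 s1=1 s5=0 s0=1 s2=1 s3=1 s4=1 s6=1 clk=1
t0.Δ4 s1=1 s5=0 s0=1 s2=0 s3=1 s4=1 s6=1 clk=1
t0.Δ5 s1=1 s5=1 s0=1 s2=0 s3=1 s4=1 s6=1 clk=1
t1.Δ0 s1=1 s5=1 s0=1 s2=0 s3=1 s4=1 s6=1 clk=1
t1.Δ1 s1=1 s5=1 s0=1 s2=0 s3=1 s4=1 s6=1 clk=0
t2.Δ0 s1=1 s5=1 s0=1 s2=0 s3=1 s4=1 s6=1 clk=0
t2.Δ1 s1=1 s5=1 s0=1 s2=0 s3=1 s4=1 s6=1 clk=1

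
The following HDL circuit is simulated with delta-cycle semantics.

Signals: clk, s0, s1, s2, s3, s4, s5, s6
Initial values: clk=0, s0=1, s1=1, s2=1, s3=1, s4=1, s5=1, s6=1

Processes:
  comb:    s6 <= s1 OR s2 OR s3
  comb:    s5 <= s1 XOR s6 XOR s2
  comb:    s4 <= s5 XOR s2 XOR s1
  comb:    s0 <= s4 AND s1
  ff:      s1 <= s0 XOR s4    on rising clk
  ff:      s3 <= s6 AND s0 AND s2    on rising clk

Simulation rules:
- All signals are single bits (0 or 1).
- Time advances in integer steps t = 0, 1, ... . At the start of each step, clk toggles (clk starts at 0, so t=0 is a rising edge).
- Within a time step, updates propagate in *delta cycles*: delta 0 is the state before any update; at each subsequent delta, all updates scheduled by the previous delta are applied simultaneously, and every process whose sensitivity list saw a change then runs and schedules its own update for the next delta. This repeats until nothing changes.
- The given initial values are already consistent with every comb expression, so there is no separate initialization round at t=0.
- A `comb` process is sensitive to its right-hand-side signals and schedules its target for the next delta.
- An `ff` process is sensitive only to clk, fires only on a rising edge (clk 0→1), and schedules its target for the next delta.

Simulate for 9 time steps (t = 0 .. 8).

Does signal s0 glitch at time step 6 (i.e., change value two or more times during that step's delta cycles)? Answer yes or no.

t0.Δ0 clk=0 s4=1 s1=1 s6=1 s5=1 s3=1 s2=1 s0=1
t0.Δ1 clk=1 s4=1 s1=1 s6=1 s5=1 s3=1 s2=1 s0=1
t0.Δ2 clk=1 s4=1 s1=0 s6=1 s5=1 s3=1 s2=1 s0=1
t0.Δ3 clk=1 s4=0 s1=0 s6=1 s5=0 s3=1 s2=1 s0=0
t0.Δ4 clk=1 s4=1 s1=0 s6=1 s5=0 s3=1 s2=1 s0=0
t1.Δ0 clk=1 s4=1 s1=0 s6=1 s5=0 s3=1 s2=1 s0=0
t1.Δ1 clk=0 s4=1 s1=0 s6=1 s5=0 s3=1 s2=1 s0=0
t2.Δ0 clk=0 s4=1 s1=0 s6=1 s5=0 s3=1 s2=1 s0=0
t2.Δ1 clk=1 s4=1 s1=0 s6=1 s5=0 s3=1 s2=1 s0=0
t2.Δ2 clk=1 s4=1 s1=1 s6=1 s5=0 s3=0 s2=1 s0=0
t2.Δ3 clk=1 s4=0 s1=1 s6=1 s5=1 s3=0 s2=1 s0=1
t2.Δ4 clk=1 s4=1 s1=1 s6=1 s5=1 s3=0 s2=1 s0=0
t2.Δ5 clk=1 s4=1 s1=1 s6=1 s5=1 s3=0 s2=1 s0=1
t3.Δ0 clk=1 s4=1 s1=1 s6=1 s5=1 s3=0 s2=1 s0=1
t3.Δ1 clk=0 s4=1 s1=1 s6=1 s5=1 s3=0 s2=1 s0=1
t4.Δ0 clk=0 s4=1 s1=1 s6=1 s5=1 s3=0 s2=1 s0=1
t4.Δ1 clk=1 s4=1 s1=1 s6=1 s5=1 s3=0 s2=1 s0=1
t4.Δ2 clk=1 s4=1 s1=0 s6=1 s5=1 s3=1 s2=1 s0=1
t4.Δ3 clk=1 s4=0 s1=0 s6=1 s5=0 s3=1 s2=1 s0=0
t4.Δ4 clk=1 s4=1 s1=0 s6=1 s5=0 s3=1 s2=1 s0=0
t5.Δ0 clk=1 s4=1 s1=0 s6=1 s5=0 s3=1 s2=1 s0=0
t5.Δ1 clk=0 s4=1 s1=0 s6=1 s5=0 s3=1 s2=1 s0=0
t6.Δ0 clk=0 s4=1 s1=0 s6=1 s5=0 s3=1 s2=1 s0=0
t6.Δ1 clk=1 s4=1 s1=0 s6=1 s5=0 s3=1 s2=1 s0=0
t6.Δ2 clk=1 s4=1 s1=1 s6=1 s5=0 s3=0 s2=1 s0=0
t6.Δ3 clk=1 s4=0 s1=1 s6=1 s5=1 s3=0 s2=1 s0=1
t6.Δ4 clk=1 s4=1 s1=1 s6=1 s5=1 s3=0 s2=1 s0=0
t6.Δ5 clk=1 s4=1 s1=1 s6=1 s5=1 s3=0 s2=1 s0=1
t7.Δ0 clk=1 s4=1 s1=1 s6=1 s5=1 s3=0 s2=1 s0=1
t7.Δ1 clk=0 s4=1 s1=1 s6=1 s5=1 s3=0 s2=1 s0=1
t8.Δ0 clk=0 s4=1 s1=1 s6=1 s5=1 s3=0 s2=1 s0=1
t8.Δ1 clk=1 s4=1 s1=1 s6=1 s5=1 s3=0 s2=1 s0=1
t8.Δ2 clk=1 s4=1 s1=0 s6=1 s5=1 s3=1 s2=1 s0=1
t8.Δ3 clk=1 s4=0 s1=0 s6=1 s5=0 s3=1 s2=1 s0=0
t8.Δ4 clk=1 s4=1 s1=0 s6=1 s5=0 s3=1 s2=1 s0=0

yes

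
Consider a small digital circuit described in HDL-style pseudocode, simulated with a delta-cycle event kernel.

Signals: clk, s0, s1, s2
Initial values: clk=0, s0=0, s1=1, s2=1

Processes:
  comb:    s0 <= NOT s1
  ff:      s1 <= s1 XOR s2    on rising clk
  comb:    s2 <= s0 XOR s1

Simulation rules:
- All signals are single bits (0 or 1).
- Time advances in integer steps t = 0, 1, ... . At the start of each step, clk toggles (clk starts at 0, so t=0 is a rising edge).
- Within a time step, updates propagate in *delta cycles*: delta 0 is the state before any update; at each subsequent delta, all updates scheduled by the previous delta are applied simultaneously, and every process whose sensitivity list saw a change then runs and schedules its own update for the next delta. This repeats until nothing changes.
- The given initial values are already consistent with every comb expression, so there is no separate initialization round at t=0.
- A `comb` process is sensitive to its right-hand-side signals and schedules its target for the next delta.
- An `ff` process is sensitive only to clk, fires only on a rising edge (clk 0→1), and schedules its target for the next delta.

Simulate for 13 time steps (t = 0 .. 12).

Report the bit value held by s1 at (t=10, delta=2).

1

t0.Δ0 s1=1 s2=1 clk=0 s0=0
t0.Δ1 s1=1 s2=1 clk=1 s0=0
t0.Δ2 s1=0 s2=1 clk=1 s0=0
t0.Δ3 s1=0 s2=0 clk=1 s0=1
t0.Δ4 s1=0 s2=1 clk=1 s0=1
t1.Δ0 s1=0 s2=1 clk=1 s0=1
t1.Δ1 s1=0 s2=1 clk=0 s0=1
t2.Δ0 s1=0 s2=1 clk=0 s0=1
t2.Δ1 s1=0 s2=1 clk=1 s0=1
t2.Δ2 s1=1 s2=1 clk=1 s0=1
t2.Δ3 s1=1 s2=0 clk=1 s0=0
t2.Δ4 s1=1 s2=1 clk=1 s0=0
t3.Δ0 s1=1 s2=1 clk=1 s0=0
t3.Δ1 s1=1 s2=1 clk=0 s0=0
t4.Δ0 s1=1 s2=1 clk=0 s0=0
t4.Δ1 s1=1 s2=1 clk=1 s0=0
t4.Δ2 s1=0 s2=1 clk=1 s0=0
t4.Δ3 s1=0 s2=0 clk=1 s0=1
t4.Δ4 s1=0 s2=1 clk=1 s0=1
t5.Δ0 s1=0 s2=1 clk=1 s0=1
t5.Δ1 s1=0 s2=1 clk=0 s0=1
t6.Δ0 s1=0 s2=1 clk=0 s0=1
t6.Δ1 s1=0 s2=1 clk=1 s0=1
t6.Δ2 s1=1 s2=1 clk=1 s0=1
t6.Δ3 s1=1 s2=0 clk=1 s0=0
t6.Δ4 s1=1 s2=1 clk=1 s0=0
t7.Δ0 s1=1 s2=1 clk=1 s0=0
t7.Δ1 s1=1 s2=1 clk=0 s0=0
t8.Δ0 s1=1 s2=1 clk=0 s0=0
t8.Δ1 s1=1 s2=1 clk=1 s0=0
t8.Δ2 s1=0 s2=1 clk=1 s0=0
t8.Δ3 s1=0 s2=0 clk=1 s0=1
t8.Δ4 s1=0 s2=1 clk=1 s0=1
t9.Δ0 s1=0 s2=1 clk=1 s0=1
t9.Δ1 s1=0 s2=1 clk=0 s0=1
t10.Δ0 s1=0 s2=1 clk=0 s0=1
t10.Δ1 s1=0 s2=1 clk=1 s0=1
t10.Δ2 s1=1 s2=1 clk=1 s0=1
t10.Δ3 s1=1 s2=0 clk=1 s0=0
t10.Δ4 s1=1 s2=1 clk=1 s0=0
t11.Δ0 s1=1 s2=1 clk=1 s0=0
t11.Δ1 s1=1 s2=1 clk=0 s0=0
t12.Δ0 s1=1 s2=1 clk=0 s0=0
t12.Δ1 s1=1 s2=1 clk=1 s0=0
t12.Δ2 s1=0 s2=1 clk=1 s0=0
t12.Δ3 s1=0 s2=0 clk=1 s0=1
t12.Δ4 s1=0 s2=1 clk=1 s0=1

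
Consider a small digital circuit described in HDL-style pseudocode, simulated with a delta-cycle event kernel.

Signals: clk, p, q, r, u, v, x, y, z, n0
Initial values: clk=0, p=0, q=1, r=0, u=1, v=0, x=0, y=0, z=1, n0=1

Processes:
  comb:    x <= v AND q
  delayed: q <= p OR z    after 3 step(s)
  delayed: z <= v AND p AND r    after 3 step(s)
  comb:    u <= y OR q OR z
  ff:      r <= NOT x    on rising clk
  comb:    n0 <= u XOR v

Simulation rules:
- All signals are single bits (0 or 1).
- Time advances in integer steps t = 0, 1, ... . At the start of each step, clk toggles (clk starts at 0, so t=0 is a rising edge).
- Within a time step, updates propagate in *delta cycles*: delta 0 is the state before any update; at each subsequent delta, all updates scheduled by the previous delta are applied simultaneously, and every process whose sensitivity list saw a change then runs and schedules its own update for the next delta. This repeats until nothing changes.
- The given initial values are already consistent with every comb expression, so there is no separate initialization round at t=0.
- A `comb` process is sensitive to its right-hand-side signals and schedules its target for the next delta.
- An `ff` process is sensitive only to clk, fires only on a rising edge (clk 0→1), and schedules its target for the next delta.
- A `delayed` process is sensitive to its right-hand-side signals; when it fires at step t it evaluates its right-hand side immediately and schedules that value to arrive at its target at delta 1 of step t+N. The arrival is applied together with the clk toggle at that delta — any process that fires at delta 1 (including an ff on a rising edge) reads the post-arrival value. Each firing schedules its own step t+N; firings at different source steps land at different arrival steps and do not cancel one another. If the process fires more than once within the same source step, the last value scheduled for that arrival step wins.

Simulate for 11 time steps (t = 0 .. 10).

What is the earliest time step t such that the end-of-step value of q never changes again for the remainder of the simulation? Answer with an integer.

6

[bits: y,z,r,p,x,u,q,n0,v,clk]
t=0: Δ0=0100011100 Δ1=0100011101 Δ2=0110011101 | 2Δ
t=1: Δ0=0110011101 Δ1=0110011100 | 1Δ
t=2: Δ0=0110011100 Δ1=0110011101 | 1Δ
t=3: Δ0=0110011101 Δ1=0010011100 | 1Δ
t=4: Δ0=0010011100 Δ1=0010011101 | 1Δ
t=5: Δ0=0010011101 Δ1=0010011100 | 1Δ
t=6: Δ0=0010011100 Δ1=0010010101 Δ2=0010000101 Δ3=0010000001 | 3Δ
t=7: Δ0=0010000001 Δ1=0010000000 | 1Δ
t=8: Δ0=0010000000 Δ1=0010000001 | 1Δ
t=9: Δ0=0010000001 Δ1=0010000000 | 1Δ
t=10: Δ0=0010000000 Δ1=0010000001 | 1Δ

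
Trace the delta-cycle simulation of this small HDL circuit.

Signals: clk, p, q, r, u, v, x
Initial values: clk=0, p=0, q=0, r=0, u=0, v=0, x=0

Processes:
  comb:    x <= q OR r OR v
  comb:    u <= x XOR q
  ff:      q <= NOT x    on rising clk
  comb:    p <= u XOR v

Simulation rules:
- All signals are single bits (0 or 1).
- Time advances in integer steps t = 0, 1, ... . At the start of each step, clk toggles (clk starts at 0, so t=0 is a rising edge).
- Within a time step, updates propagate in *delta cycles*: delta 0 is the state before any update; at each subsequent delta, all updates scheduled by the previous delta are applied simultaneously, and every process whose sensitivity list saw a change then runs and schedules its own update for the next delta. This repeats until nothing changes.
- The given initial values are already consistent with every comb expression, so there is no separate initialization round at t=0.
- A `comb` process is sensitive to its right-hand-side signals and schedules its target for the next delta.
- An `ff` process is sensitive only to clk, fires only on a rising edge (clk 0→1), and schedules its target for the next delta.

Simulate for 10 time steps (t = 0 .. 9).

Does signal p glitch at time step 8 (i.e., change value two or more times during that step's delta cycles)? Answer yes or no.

yes

t=0 Δ0: v=0 q=0 x=0 clk=0 u=0 r=0 p=0
  Δ1: clk:0→1
  Δ2: q:0→1
  Δ3: x:0→1, u:0→1
  Δ4: u:1→0, p:0→1
  Δ5: p:1→0
  (5Δ to stable)
t=1 Δ0: v=0 q=1 x=1 clk=1 u=0 r=0 p=0
  Δ1: clk:1→0
  (1Δ to stable)
t=2 Δ0: v=0 q=1 x=1 clk=0 u=0 r=0 p=0
  Δ1: clk:0→1
  Δ2: q:1→0
  Δ3: x:1→0, u:0→1
  Δ4: u:1→0, p:0→1
  Δ5: p:1→0
  (5Δ to stable)
t=3 Δ0: v=0 q=0 x=0 clk=1 u=0 r=0 p=0
  Δ1: clk:1→0
  (1Δ to stable)
t=4 Δ0: v=0 q=0 x=0 clk=0 u=0 r=0 p=0
  Δ1: clk:0→1
  Δ2: q:0→1
  Δ3: x:0→1, u:0→1
  Δ4: u:1→0, p:0→1
  Δ5: p:1→0
  (5Δ to stable)
t=5 Δ0: v=0 q=1 x=1 clk=1 u=0 r=0 p=0
  Δ1: clk:1→0
  (1Δ to stable)
t=6 Δ0: v=0 q=1 x=1 clk=0 u=0 r=0 p=0
  Δ1: clk:0→1
  Δ2: q:1→0
  Δ3: x:1→0, u:0→1
  Δ4: u:1→0, p:0→1
  Δ5: p:1→0
  (5Δ to stable)
t=7 Δ0: v=0 q=0 x=0 clk=1 u=0 r=0 p=0
  Δ1: clk:1→0
  (1Δ to stable)
t=8 Δ0: v=0 q=0 x=0 clk=0 u=0 r=0 p=0
  Δ1: clk:0→1
  Δ2: q:0→1
  Δ3: x:0→1, u:0→1
  Δ4: u:1→0, p:0→1
  Δ5: p:1→0
  (5Δ to stable)
t=9 Δ0: v=0 q=1 x=1 clk=1 u=0 r=0 p=0
  Δ1: clk:1→0
  (1Δ to stable)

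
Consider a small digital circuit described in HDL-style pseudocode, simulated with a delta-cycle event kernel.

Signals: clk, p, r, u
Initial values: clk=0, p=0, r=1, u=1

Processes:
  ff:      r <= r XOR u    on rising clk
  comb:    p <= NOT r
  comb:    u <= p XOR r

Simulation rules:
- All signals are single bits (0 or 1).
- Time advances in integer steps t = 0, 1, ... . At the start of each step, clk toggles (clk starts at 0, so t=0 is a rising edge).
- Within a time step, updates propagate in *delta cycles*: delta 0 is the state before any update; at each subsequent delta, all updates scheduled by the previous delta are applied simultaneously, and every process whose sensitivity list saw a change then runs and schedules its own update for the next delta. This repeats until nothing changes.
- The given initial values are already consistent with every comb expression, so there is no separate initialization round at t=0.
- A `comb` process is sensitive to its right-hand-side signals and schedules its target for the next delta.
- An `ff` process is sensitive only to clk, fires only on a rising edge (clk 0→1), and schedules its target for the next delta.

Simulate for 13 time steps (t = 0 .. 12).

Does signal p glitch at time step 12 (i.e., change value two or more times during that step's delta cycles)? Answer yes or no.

[bits: r,clk,p,u]
t=0: Δ0=1001 Δ1=1101 Δ2=0101 Δ3=0110 Δ4=0111 | 4Δ
t=1: Δ0=0111 Δ1=0011 | 1Δ
t=2: Δ0=0011 Δ1=0111 Δ2=1111 Δ3=1100 Δ4=1101 | 4Δ
t=3: Δ0=1101 Δ1=1001 | 1Δ
t=4: Δ0=1001 Δ1=1101 Δ2=0101 Δ3=0110 Δ4=0111 | 4Δ
t=5: Δ0=0111 Δ1=0011 | 1Δ
t=6: Δ0=0011 Δ1=0111 Δ2=1111 Δ3=1100 Δ4=1101 | 4Δ
t=7: Δ0=1101 Δ1=1001 | 1Δ
t=8: Δ0=1001 Δ1=1101 Δ2=0101 Δ3=0110 Δ4=0111 | 4Δ
t=9: Δ0=0111 Δ1=0011 | 1Δ
t=10: Δ0=0011 Δ1=0111 Δ2=1111 Δ3=1100 Δ4=1101 | 4Δ
t=11: Δ0=1101 Δ1=1001 | 1Δ
t=12: Δ0=1001 Δ1=1101 Δ2=0101 Δ3=0110 Δ4=0111 | 4Δ

no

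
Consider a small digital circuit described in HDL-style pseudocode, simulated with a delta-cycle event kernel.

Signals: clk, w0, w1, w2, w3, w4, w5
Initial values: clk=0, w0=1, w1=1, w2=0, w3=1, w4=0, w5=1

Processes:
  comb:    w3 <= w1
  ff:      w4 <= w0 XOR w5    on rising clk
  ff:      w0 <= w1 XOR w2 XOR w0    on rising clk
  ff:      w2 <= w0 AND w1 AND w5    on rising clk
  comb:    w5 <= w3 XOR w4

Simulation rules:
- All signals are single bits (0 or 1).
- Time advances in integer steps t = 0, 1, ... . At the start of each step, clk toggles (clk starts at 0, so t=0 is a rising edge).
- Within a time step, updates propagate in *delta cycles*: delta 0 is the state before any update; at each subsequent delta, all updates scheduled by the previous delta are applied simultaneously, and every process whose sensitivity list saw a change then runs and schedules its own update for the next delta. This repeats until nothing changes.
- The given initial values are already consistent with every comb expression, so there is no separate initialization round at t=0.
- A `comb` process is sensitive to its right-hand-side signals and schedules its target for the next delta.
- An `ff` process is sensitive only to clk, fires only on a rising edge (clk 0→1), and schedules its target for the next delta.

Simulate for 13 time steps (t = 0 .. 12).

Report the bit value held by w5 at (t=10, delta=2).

[bits: w3,clk,w1,w4,w2,w5,w0]
t=0: Δ0=1010011 Δ1=1110011 Δ2=1110110 | 2Δ
t=1: Δ0=1110110 Δ1=1010110 | 1Δ
t=2: Δ0=1010110 Δ1=1110110 Δ2=1111010 Δ3=1111000 | 3Δ
t=3: Δ0=1111000 Δ1=1011000 | 1Δ
t=4: Δ0=1011000 Δ1=1111000 Δ2=1110001 Δ3=1110011 | 3Δ
t=5: Δ0=1110011 Δ1=1010011 | 1Δ
t=6: Δ0=1010011 Δ1=1110011 Δ2=1110110 | 2Δ
t=7: Δ0=1110110 Δ1=1010110 | 1Δ
t=8: Δ0=1010110 Δ1=1110110 Δ2=1111010 Δ3=1111000 | 3Δ
t=9: Δ0=1111000 Δ1=1011000 | 1Δ
t=10: Δ0=1011000 Δ1=1111000 Δ2=1110001 Δ3=1110011 | 3Δ
t=11: Δ0=1110011 Δ1=1010011 | 1Δ
t=12: Δ0=1010011 Δ1=1110011 Δ2=1110110 | 2Δ

0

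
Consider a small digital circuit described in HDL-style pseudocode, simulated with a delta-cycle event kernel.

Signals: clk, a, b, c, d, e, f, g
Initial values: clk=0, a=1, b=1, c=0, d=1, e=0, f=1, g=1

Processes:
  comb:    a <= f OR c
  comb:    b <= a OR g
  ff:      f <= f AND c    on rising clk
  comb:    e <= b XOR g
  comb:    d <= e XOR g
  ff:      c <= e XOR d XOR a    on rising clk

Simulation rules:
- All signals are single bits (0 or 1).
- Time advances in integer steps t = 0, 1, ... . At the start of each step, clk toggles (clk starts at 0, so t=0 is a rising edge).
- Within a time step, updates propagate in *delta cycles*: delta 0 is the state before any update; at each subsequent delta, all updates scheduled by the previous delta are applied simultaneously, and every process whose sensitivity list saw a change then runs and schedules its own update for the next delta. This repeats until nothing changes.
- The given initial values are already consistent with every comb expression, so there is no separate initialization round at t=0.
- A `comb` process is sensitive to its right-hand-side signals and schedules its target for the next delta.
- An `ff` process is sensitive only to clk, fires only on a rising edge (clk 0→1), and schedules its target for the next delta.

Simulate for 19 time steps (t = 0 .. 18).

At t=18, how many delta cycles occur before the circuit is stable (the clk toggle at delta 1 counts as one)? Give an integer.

t=0 Δ0: b=1 a=1 g=1 clk=0 e=0 c=0 f=1 d=1
  Δ1: clk:0→1
  Δ2: f:1→0
  Δ3: a:1→0
  (3Δ to stable)
t=1 Δ0: b=1 a=0 g=1 clk=1 e=0 c=0 f=0 d=1
  Δ1: clk:1→0
  (1Δ to stable)
t=2 Δ0: b=1 a=0 g=1 clk=0 e=0 c=0 f=0 d=1
  Δ1: clk:0→1
  Δ2: c:0→1
  Δ3: a:0→1
  (3Δ to stable)
t=3 Δ0: b=1 a=1 g=1 clk=1 e=0 c=1 f=0 d=1
  Δ1: clk:1→0
  (1Δ to stable)
t=4 Δ0: b=1 a=1 g=1 clk=0 e=0 c=1 f=0 d=1
  Δ1: clk:0→1
  Δ2: c:1→0
  Δ3: a:1→0
  (3Δ to stable)
t=5 Δ0: b=1 a=0 g=1 clk=1 e=0 c=0 f=0 d=1
  Δ1: clk:1→0
  (1Δ to stable)
t=6 Δ0: b=1 a=0 g=1 clk=0 e=0 c=0 f=0 d=1
  Δ1: clk:0→1
  Δ2: c:0→1
  Δ3: a:0→1
  (3Δ to stable)
t=7 Δ0: b=1 a=1 g=1 clk=1 e=0 c=1 f=0 d=1
  Δ1: clk:1→0
  (1Δ to stable)
t=8 Δ0: b=1 a=1 g=1 clk=0 e=0 c=1 f=0 d=1
  Δ1: clk:0→1
  Δ2: c:1→0
  Δ3: a:1→0
  (3Δ to stable)
t=9 Δ0: b=1 a=0 g=1 clk=1 e=0 c=0 f=0 d=1
  Δ1: clk:1→0
  (1Δ to stable)
t=10 Δ0: b=1 a=0 g=1 clk=0 e=0 c=0 f=0 d=1
  Δ1: clk:0→1
  Δ2: c:0→1
  Δ3: a:0→1
  (3Δ to stable)
t=11 Δ0: b=1 a=1 g=1 clk=1 e=0 c=1 f=0 d=1
  Δ1: clk:1→0
  (1Δ to stable)
t=12 Δ0: b=1 a=1 g=1 clk=0 e=0 c=1 f=0 d=1
  Δ1: clk:0→1
  Δ2: c:1→0
  Δ3: a:1→0
  (3Δ to stable)
t=13 Δ0: b=1 a=0 g=1 clk=1 e=0 c=0 f=0 d=1
  Δ1: clk:1→0
  (1Δ to stable)
t=14 Δ0: b=1 a=0 g=1 clk=0 e=0 c=0 f=0 d=1
  Δ1: clk:0→1
  Δ2: c:0→1
  Δ3: a:0→1
  (3Δ to stable)
t=15 Δ0: b=1 a=1 g=1 clk=1 e=0 c=1 f=0 d=1
  Δ1: clk:1→0
  (1Δ to stable)
t=16 Δ0: b=1 a=1 g=1 clk=0 e=0 c=1 f=0 d=1
  Δ1: clk:0→1
  Δ2: c:1→0
  Δ3: a:1→0
  (3Δ to stable)
t=17 Δ0: b=1 a=0 g=1 clk=1 e=0 c=0 f=0 d=1
  Δ1: clk:1→0
  (1Δ to stable)
t=18 Δ0: b=1 a=0 g=1 clk=0 e=0 c=0 f=0 d=1
  Δ1: clk:0→1
  Δ2: c:0→1
  Δ3: a:0→1
  (3Δ to stable)

3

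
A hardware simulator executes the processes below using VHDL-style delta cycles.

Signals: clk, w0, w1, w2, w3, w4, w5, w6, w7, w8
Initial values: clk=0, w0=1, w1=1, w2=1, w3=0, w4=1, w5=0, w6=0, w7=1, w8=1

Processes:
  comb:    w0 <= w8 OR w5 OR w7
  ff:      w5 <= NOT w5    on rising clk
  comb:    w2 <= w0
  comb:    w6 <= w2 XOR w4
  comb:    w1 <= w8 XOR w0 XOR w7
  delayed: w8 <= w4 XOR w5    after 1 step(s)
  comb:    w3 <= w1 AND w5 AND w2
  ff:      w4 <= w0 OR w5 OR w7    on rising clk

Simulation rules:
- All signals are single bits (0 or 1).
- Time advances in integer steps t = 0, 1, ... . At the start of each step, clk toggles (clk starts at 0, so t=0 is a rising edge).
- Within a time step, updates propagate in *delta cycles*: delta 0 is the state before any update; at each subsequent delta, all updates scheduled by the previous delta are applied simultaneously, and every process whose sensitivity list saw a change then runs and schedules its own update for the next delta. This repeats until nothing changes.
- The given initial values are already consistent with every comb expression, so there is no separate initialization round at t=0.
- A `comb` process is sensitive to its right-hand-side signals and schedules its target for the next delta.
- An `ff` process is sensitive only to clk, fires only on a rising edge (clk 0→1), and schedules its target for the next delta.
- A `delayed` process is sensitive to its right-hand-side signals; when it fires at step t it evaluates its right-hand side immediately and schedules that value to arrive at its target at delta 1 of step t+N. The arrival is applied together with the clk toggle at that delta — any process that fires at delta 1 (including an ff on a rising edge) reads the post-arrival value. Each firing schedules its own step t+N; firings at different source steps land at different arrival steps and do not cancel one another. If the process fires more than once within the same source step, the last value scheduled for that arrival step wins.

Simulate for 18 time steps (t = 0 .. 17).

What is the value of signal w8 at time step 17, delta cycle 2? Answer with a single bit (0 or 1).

0

t0.Δ0 w0=1 w8=1 w1=1 w5=0 w7=1 w6=0 w2=1 w4=1 w3=0 clk=0
t0.Δ1 w0=1 w8=1 w1=1 w5=0 w7=1 w6=0 w2=1 w4=1 w3=0 clk=1
t0.Δ2 w0=1 w8=1 w1=1 w5=1 w7=1 w6=0 w2=1 w4=1 w3=0 clk=1
t0.Δ3 w0=1 w8=1 w1=1 w5=1 w7=1 w6=0 w2=1 w4=1 w3=1 clk=1
t1.Δ0 w0=1 w8=1 w1=1 w5=1 w7=1 w6=0 w2=1 w4=1 w3=1 clk=1
t1.Δ1 w0=1 w8=0 w1=1 w5=1 w7=1 w6=0 w2=1 w4=1 w3=1 clk=0
t1.Δ2 w0=1 w8=0 w1=0 w5=1 w7=1 w6=0 w2=1 w4=1 w3=1 clk=0
t1.Δ3 w0=1 w8=0 w1=0 w5=1 w7=1 w6=0 w2=1 w4=1 w3=0 clk=0
t2.Δ0 w0=1 w8=0 w1=0 w5=1 w7=1 w6=0 w2=1 w4=1 w3=0 clk=0
t2.Δ1 w0=1 w8=0 w1=0 w5=1 w7=1 w6=0 w2=1 w4=1 w3=0 clk=1
t2.Δ2 w0=1 w8=0 w1=0 w5=0 w7=1 w6=0 w2=1 w4=1 w3=0 clk=1
t3.Δ0 w0=1 w8=0 w1=0 w5=0 w7=1 w6=0 w2=1 w4=1 w3=0 clk=1
t3.Δ1 w0=1 w8=1 w1=0 w5=0 w7=1 w6=0 w2=1 w4=1 w3=0 clk=0
t3.Δ2 w0=1 w8=1 w1=1 w5=0 w7=1 w6=0 w2=1 w4=1 w3=0 clk=0
t4.Δ0 w0=1 w8=1 w1=1 w5=0 w7=1 w6=0 w2=1 w4=1 w3=0 clk=0
t4.Δ1 w0=1 w8=1 w1=1 w5=0 w7=1 w6=0 w2=1 w4=1 w3=0 clk=1
t4.Δ2 w0=1 w8=1 w1=1 w5=1 w7=1 w6=0 w2=1 w4=1 w3=0 clk=1
t4.Δ3 w0=1 w8=1 w1=1 w5=1 w7=1 w6=0 w2=1 w4=1 w3=1 clk=1
t5.Δ0 w0=1 w8=1 w1=1 w5=1 w7=1 w6=0 w2=1 w4=1 w3=1 clk=1
t5.Δ1 w0=1 w8=0 w1=1 w5=1 w7=1 w6=0 w2=1 w4=1 w3=1 clk=0
t5.Δ2 w0=1 w8=0 w1=0 w5=1 w7=1 w6=0 w2=1 w4=1 w3=1 clk=0
t5.Δ3 w0=1 w8=0 w1=0 w5=1 w7=1 w6=0 w2=1 w4=1 w3=0 clk=0
t6.Δ0 w0=1 w8=0 w1=0 w5=1 w7=1 w6=0 w2=1 w4=1 w3=0 clk=0
t6.Δ1 w0=1 w8=0 w1=0 w5=1 w7=1 w6=0 w2=1 w4=1 w3=0 clk=1
t6.Δ2 w0=1 w8=0 w1=0 w5=0 w7=1 w6=0 w2=1 w4=1 w3=0 clk=1
t7.Δ0 w0=1 w8=0 w1=0 w5=0 w7=1 w6=0 w2=1 w4=1 w3=0 clk=1
t7.Δ1 w0=1 w8=1 w1=0 w5=0 w7=1 w6=0 w2=1 w4=1 w3=0 clk=0
t7.Δ2 w0=1 w8=1 w1=1 w5=0 w7=1 w6=0 w2=1 w4=1 w3=0 clk=0
t8.Δ0 w0=1 w8=1 w1=1 w5=0 w7=1 w6=0 w2=1 w4=1 w3=0 clk=0
t8.Δ1 w0=1 w8=1 w1=1 w5=0 w7=1 w6=0 w2=1 w4=1 w3=0 clk=1
t8.Δ2 w0=1 w8=1 w1=1 w5=1 w7=1 w6=0 w2=1 w4=1 w3=0 clk=1
t8.Δ3 w0=1 w8=1 w1=1 w5=1 w7=1 w6=0 w2=1 w4=1 w3=1 clk=1
t9.Δ0 w0=1 w8=1 w1=1 w5=1 w7=1 w6=0 w2=1 w4=1 w3=1 clk=1
t9.Δ1 w0=1 w8=0 w1=1 w5=1 w7=1 w6=0 w2=1 w4=1 w3=1 clk=0
t9.Δ2 w0=1 w8=0 w1=0 w5=1 w7=1 w6=0 w2=1 w4=1 w3=1 clk=0
t9.Δ3 w0=1 w8=0 w1=0 w5=1 w7=1 w6=0 w2=1 w4=1 w3=0 clk=0
t10.Δ0 w0=1 w8=0 w1=0 w5=1 w7=1 w6=0 w2=1 w4=1 w3=0 clk=0
t10.Δ1 w0=1 w8=0 w1=0 w5=1 w7=1 w6=0 w2=1 w4=1 w3=0 clk=1
t10.Δ2 w0=1 w8=0 w1=0 w5=0 w7=1 w6=0 w2=1 w4=1 w3=0 clk=1
t11.Δ0 w0=1 w8=0 w1=0 w5=0 w7=1 w6=0 w2=1 w4=1 w3=0 clk=1
t11.Δ1 w0=1 w8=1 w1=0 w5=0 w7=1 w6=0 w2=1 w4=1 w3=0 clk=0
t11.Δ2 w0=1 w8=1 w1=1 w5=0 w7=1 w6=0 w2=1 w4=1 w3=0 clk=0
t12.Δ0 w0=1 w8=1 w1=1 w5=0 w7=1 w6=0 w2=1 w4=1 w3=0 clk=0
t12.Δ1 w0=1 w8=1 w1=1 w5=0 w7=1 w6=0 w2=1 w4=1 w3=0 clk=1
t12.Δ2 w0=1 w8=1 w1=1 w5=1 w7=1 w6=0 w2=1 w4=1 w3=0 clk=1
t12.Δ3 w0=1 w8=1 w1=1 w5=1 w7=1 w6=0 w2=1 w4=1 w3=1 clk=1
t13.Δ0 w0=1 w8=1 w1=1 w5=1 w7=1 w6=0 w2=1 w4=1 w3=1 clk=1
t13.Δ1 w0=1 w8=0 w1=1 w5=1 w7=1 w6=0 w2=1 w4=1 w3=1 clk=0
t13.Δ2 w0=1 w8=0 w1=0 w5=1 w7=1 w6=0 w2=1 w4=1 w3=1 clk=0
t13.Δ3 w0=1 w8=0 w1=0 w5=1 w7=1 w6=0 w2=1 w4=1 w3=0 clk=0
t14.Δ0 w0=1 w8=0 w1=0 w5=1 w7=1 w6=0 w2=1 w4=1 w3=0 clk=0
t14.Δ1 w0=1 w8=0 w1=0 w5=1 w7=1 w6=0 w2=1 w4=1 w3=0 clk=1
t14.Δ2 w0=1 w8=0 w1=0 w5=0 w7=1 w6=0 w2=1 w4=1 w3=0 clk=1
t15.Δ0 w0=1 w8=0 w1=0 w5=0 w7=1 w6=0 w2=1 w4=1 w3=0 clk=1
t15.Δ1 w0=1 w8=1 w1=0 w5=0 w7=1 w6=0 w2=1 w4=1 w3=0 clk=0
t15.Δ2 w0=1 w8=1 w1=1 w5=0 w7=1 w6=0 w2=1 w4=1 w3=0 clk=0
t16.Δ0 w0=1 w8=1 w1=1 w5=0 w7=1 w6=0 w2=1 w4=1 w3=0 clk=0
t16.Δ1 w0=1 w8=1 w1=1 w5=0 w7=1 w6=0 w2=1 w4=1 w3=0 clk=1
t16.Δ2 w0=1 w8=1 w1=1 w5=1 w7=1 w6=0 w2=1 w4=1 w3=0 clk=1
t16.Δ3 w0=1 w8=1 w1=1 w5=1 w7=1 w6=0 w2=1 w4=1 w3=1 clk=1
t17.Δ0 w0=1 w8=1 w1=1 w5=1 w7=1 w6=0 w2=1 w4=1 w3=1 clk=1
t17.Δ1 w0=1 w8=0 w1=1 w5=1 w7=1 w6=0 w2=1 w4=1 w3=1 clk=0
t17.Δ2 w0=1 w8=0 w1=0 w5=1 w7=1 w6=0 w2=1 w4=1 w3=1 clk=0
t17.Δ3 w0=1 w8=0 w1=0 w5=1 w7=1 w6=0 w2=1 w4=1 w3=0 clk=0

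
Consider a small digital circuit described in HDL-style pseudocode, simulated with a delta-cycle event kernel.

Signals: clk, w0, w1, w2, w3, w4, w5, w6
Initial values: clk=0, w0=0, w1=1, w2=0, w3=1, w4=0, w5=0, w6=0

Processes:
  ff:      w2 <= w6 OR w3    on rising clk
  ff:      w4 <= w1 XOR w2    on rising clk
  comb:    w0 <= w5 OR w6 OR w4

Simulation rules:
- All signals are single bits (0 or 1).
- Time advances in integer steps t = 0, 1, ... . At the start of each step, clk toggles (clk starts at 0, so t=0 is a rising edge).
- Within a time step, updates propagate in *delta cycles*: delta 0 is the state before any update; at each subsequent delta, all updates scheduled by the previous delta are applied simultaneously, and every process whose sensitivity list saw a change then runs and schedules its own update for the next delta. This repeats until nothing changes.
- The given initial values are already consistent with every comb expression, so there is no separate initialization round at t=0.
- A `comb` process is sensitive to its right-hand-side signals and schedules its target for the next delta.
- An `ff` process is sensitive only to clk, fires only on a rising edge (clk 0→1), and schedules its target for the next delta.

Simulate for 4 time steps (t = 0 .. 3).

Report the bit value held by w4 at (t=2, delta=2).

0

[bits: w2,w6,w1,w3,w4,w5,clk,w0]
t=0: Δ0=00110000 Δ1=00110010 Δ2=10111010 Δ3=10111011 | 3Δ
t=1: Δ0=10111011 Δ1=10111001 | 1Δ
t=2: Δ0=10111001 Δ1=10111011 Δ2=10110011 Δ3=10110010 | 3Δ
t=3: Δ0=10110010 Δ1=10110000 | 1Δ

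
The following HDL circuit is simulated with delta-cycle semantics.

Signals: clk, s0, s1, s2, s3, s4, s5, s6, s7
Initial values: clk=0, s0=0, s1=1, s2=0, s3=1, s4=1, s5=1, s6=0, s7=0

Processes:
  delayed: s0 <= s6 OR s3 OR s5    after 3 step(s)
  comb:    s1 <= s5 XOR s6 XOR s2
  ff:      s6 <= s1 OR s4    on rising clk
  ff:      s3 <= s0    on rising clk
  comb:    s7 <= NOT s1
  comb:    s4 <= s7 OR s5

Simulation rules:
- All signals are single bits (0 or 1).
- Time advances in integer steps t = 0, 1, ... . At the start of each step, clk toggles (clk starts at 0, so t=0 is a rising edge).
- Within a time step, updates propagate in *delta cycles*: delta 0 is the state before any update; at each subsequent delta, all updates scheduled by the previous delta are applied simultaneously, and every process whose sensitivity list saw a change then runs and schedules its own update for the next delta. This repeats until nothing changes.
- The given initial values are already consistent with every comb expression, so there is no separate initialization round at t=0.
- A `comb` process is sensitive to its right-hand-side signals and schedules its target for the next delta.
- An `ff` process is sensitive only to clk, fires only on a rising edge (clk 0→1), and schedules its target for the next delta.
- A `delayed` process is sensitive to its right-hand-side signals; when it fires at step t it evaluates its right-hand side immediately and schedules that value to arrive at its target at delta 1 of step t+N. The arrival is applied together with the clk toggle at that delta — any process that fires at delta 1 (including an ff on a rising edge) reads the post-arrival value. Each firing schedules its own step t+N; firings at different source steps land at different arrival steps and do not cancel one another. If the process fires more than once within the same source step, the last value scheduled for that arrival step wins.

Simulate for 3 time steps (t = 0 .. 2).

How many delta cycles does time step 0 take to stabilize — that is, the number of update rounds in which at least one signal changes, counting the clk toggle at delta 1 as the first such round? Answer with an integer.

4

[bits: clk,s0,s6,s3,s4,s5,s1,s2,s7]
t=0: Δ0=000111100 Δ1=100111100 Δ2=101011100 Δ3=101011000 Δ4=101011001 | 4Δ
t=1: Δ0=101011001 Δ1=001011001 | 1Δ
t=2: Δ0=001011001 Δ1=101011001 | 1Δ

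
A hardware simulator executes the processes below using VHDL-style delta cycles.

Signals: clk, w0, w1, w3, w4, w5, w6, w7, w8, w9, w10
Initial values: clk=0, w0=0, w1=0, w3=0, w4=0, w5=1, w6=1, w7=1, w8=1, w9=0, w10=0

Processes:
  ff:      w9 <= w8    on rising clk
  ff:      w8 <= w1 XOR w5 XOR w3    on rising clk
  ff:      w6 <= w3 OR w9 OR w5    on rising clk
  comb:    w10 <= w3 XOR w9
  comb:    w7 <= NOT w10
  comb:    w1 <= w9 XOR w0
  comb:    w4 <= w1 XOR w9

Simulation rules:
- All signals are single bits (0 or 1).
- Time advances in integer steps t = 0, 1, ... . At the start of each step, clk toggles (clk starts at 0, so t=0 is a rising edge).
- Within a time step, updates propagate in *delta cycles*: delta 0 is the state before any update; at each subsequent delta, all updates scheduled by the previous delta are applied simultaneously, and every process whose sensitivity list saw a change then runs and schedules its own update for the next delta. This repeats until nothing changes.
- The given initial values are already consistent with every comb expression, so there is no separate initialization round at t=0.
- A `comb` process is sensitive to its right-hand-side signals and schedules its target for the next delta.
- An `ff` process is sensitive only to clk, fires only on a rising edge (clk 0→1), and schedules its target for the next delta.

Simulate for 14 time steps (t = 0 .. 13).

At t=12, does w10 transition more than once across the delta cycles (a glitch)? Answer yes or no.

t=0 Δ0: w7=1 w5=1 w1=0 w3=0 w6=1 w10=0 w0=0 w4=0 clk=0 w9=0 w8=1
  Δ1: clk:0→1
  Δ2: w9:0→1
  Δ3: w1:0→1, w10:0→1, w4:0→1
  Δ4: w7:1→0, w4:1→0
  (4Δ to stable)
t=1 Δ0: w7=0 w5=1 w1=1 w3=0 w6=1 w10=1 w0=0 w4=0 clk=1 w9=1 w8=1
  Δ1: clk:1→0
  (1Δ to stable)
t=2 Δ0: w7=0 w5=1 w1=1 w3=0 w6=1 w10=1 w0=0 w4=0 clk=0 w9=1 w8=1
  Δ1: clk:0→1
  Δ2: w8:1→0
  (2Δ to stable)
t=3 Δ0: w7=0 w5=1 w1=1 w3=0 w6=1 w10=1 w0=0 w4=0 clk=1 w9=1 w8=0
  Δ1: clk:1→0
  (1Δ to stable)
t=4 Δ0: w7=0 w5=1 w1=1 w3=0 w6=1 w10=1 w0=0 w4=0 clk=0 w9=1 w8=0
  Δ1: clk:0→1
  Δ2: w9:1→0
  Δ3: w1:1→0, w10:1→0, w4:0→1
  Δ4: w7:0→1, w4:1→0
  (4Δ to stable)
t=5 Δ0: w7=1 w5=1 w1=0 w3=0 w6=1 w10=0 w0=0 w4=0 clk=1 w9=0 w8=0
  Δ1: clk:1→0
  (1Δ to stable)
t=6 Δ0: w7=1 w5=1 w1=0 w3=0 w6=1 w10=0 w0=0 w4=0 clk=0 w9=0 w8=0
  Δ1: clk:0→1
  Δ2: w8:0→1
  (2Δ to stable)
t=7 Δ0: w7=1 w5=1 w1=0 w3=0 w6=1 w10=0 w0=0 w4=0 clk=1 w9=0 w8=1
  Δ1: clk:1→0
  (1Δ to stable)
t=8 Δ0: w7=1 w5=1 w1=0 w3=0 w6=1 w10=0 w0=0 w4=0 clk=0 w9=0 w8=1
  Δ1: clk:0→1
  Δ2: w9:0→1
  Δ3: w1:0→1, w10:0→1, w4:0→1
  Δ4: w7:1→0, w4:1→0
  (4Δ to stable)
t=9 Δ0: w7=0 w5=1 w1=1 w3=0 w6=1 w10=1 w0=0 w4=0 clk=1 w9=1 w8=1
  Δ1: clk:1→0
  (1Δ to stable)
t=10 Δ0: w7=0 w5=1 w1=1 w3=0 w6=1 w10=1 w0=0 w4=0 clk=0 w9=1 w8=1
  Δ1: clk:0→1
  Δ2: w8:1→0
  (2Δ to stable)
t=11 Δ0: w7=0 w5=1 w1=1 w3=0 w6=1 w10=1 w0=0 w4=0 clk=1 w9=1 w8=0
  Δ1: clk:1→0
  (1Δ to stable)
t=12 Δ0: w7=0 w5=1 w1=1 w3=0 w6=1 w10=1 w0=0 w4=0 clk=0 w9=1 w8=0
  Δ1: clk:0→1
  Δ2: w9:1→0
  Δ3: w1:1→0, w10:1→0, w4:0→1
  Δ4: w7:0→1, w4:1→0
  (4Δ to stable)
t=13 Δ0: w7=1 w5=1 w1=0 w3=0 w6=1 w10=0 w0=0 w4=0 clk=1 w9=0 w8=0
  Δ1: clk:1→0
  (1Δ to stable)

no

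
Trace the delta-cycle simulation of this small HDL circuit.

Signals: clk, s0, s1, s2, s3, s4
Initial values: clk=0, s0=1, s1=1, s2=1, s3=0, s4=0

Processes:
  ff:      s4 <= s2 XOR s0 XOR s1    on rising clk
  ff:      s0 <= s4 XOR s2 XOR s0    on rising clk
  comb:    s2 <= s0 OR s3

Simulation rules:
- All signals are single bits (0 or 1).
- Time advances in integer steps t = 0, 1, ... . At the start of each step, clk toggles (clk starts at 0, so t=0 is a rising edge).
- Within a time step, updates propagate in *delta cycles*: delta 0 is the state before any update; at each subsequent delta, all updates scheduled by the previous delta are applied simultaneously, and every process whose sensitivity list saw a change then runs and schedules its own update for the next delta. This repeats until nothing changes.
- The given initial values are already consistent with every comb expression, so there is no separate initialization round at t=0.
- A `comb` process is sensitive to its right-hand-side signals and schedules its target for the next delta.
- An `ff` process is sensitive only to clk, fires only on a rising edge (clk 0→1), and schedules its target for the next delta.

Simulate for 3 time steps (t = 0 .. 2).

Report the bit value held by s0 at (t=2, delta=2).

[bits: s3,s2,s0,clk,s4,s1]
t=0: Δ0=011001 Δ1=011101 Δ2=010111 Δ3=000111 | 3Δ
t=1: Δ0=000111 Δ1=000011 | 1Δ
t=2: Δ0=000011 Δ1=000111 Δ2=001111 Δ3=011111 | 3Δ

1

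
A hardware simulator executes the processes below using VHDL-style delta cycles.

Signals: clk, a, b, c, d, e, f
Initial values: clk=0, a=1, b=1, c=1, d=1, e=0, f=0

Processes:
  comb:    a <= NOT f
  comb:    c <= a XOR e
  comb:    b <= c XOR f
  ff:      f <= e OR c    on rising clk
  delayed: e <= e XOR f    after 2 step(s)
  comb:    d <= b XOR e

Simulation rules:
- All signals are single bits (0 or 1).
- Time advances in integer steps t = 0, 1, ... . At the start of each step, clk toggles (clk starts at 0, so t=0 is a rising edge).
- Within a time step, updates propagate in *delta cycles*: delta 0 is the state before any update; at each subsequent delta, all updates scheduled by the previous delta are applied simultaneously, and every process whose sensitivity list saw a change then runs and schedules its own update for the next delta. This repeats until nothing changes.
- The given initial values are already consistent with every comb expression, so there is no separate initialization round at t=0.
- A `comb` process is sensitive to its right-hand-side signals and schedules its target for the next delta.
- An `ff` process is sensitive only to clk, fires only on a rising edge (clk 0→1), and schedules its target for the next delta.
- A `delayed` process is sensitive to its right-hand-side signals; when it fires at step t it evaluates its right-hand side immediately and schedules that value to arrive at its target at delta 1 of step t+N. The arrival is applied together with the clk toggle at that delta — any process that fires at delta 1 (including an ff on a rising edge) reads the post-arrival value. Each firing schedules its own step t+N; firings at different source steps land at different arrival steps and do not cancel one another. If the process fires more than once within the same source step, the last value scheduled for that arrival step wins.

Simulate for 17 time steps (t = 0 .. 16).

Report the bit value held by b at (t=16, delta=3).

1

t0.Δ0 e=0 f=0 a=1 d=1 c=1 clk=0 b=1
t0.Δ1 e=0 f=0 a=1 d=1 c=1 clk=1 b=1
t0.Δ2 e=0 f=1 a=1 d=1 c=1 clk=1 b=1
t0.Δ3 e=0 f=1 a=0 d=1 c=1 clk=1 b=0
t0.Δ4 e=0 f=1 a=0 d=0 c=0 clk=1 b=0
t0.Δ5 e=0 f=1 a=0 d=0 c=0 clk=1 b=1
t0.Δ6 e=0 f=1 a=0 d=1 c=0 clk=1 b=1
t1.Δ0 e=0 f=1 a=0 d=1 c=0 clk=1 b=1
t1.Δ1 e=0 f=1 a=0 d=1 c=0 clk=0 b=1
t2.Δ0 e=0 f=1 a=0 d=1 c=0 clk=0 b=1
t2.Δ1 e=1 f=1 a=0 d=1 c=0 clk=1 b=1
t2.Δ2 e=1 f=1 a=0 d=0 c=1 clk=1 b=1
t2.Δ3 e=1 f=1 a=0 d=0 c=1 clk=1 b=0
t2.Δ4 e=1 f=1 a=0 d=1 c=1 clk=1 b=0
t3.Δ0 e=1 f=1 a=0 d=1 c=1 clk=1 b=0
t3.Δ1 e=1 f=1 a=0 d=1 c=1 clk=0 b=0
t4.Δ0 e=1 f=1 a=0 d=1 c=1 clk=0 b=0
t4.Δ1 e=0 f=1 a=0 d=1 c=1 clk=1 b=0
t4.Δ2 e=0 f=1 a=0 d=0 c=0 clk=1 b=0
t4.Δ3 e=0 f=1 a=0 d=0 c=0 clk=1 b=1
t4.Δ4 e=0 f=1 a=0 d=1 c=0 clk=1 b=1
t5.Δ0 e=0 f=1 a=0 d=1 c=0 clk=1 b=1
t5.Δ1 e=0 f=1 a=0 d=1 c=0 clk=0 b=1
t6.Δ0 e=0 f=1 a=0 d=1 c=0 clk=0 b=1
t6.Δ1 e=1 f=1 a=0 d=1 c=0 clk=1 b=1
t6.Δ2 e=1 f=1 a=0 d=0 c=1 clk=1 b=1
t6.Δ3 e=1 f=1 a=0 d=0 c=1 clk=1 b=0
t6.Δ4 e=1 f=1 a=0 d=1 c=1 clk=1 b=0
t7.Δ0 e=1 f=1 a=0 d=1 c=1 clk=1 b=0
t7.Δ1 e=1 f=1 a=0 d=1 c=1 clk=0 b=0
t8.Δ0 e=1 f=1 a=0 d=1 c=1 clk=0 b=0
t8.Δ1 e=0 f=1 a=0 d=1 c=1 clk=1 b=0
t8.Δ2 e=0 f=1 a=0 d=0 c=0 clk=1 b=0
t8.Δ3 e=0 f=1 a=0 d=0 c=0 clk=1 b=1
t8.Δ4 e=0 f=1 a=0 d=1 c=0 clk=1 b=1
t9.Δ0 e=0 f=1 a=0 d=1 c=0 clk=1 b=1
t9.Δ1 e=0 f=1 a=0 d=1 c=0 clk=0 b=1
t10.Δ0 e=0 f=1 a=0 d=1 c=0 clk=0 b=1
t10.Δ1 e=1 f=1 a=0 d=1 c=0 clk=1 b=1
t10.Δ2 e=1 f=1 a=0 d=0 c=1 clk=1 b=1
t10.Δ3 e=1 f=1 a=0 d=0 c=1 clk=1 b=0
t10.Δ4 e=1 f=1 a=0 d=1 c=1 clk=1 b=0
t11.Δ0 e=1 f=1 a=0 d=1 c=1 clk=1 b=0
t11.Δ1 e=1 f=1 a=0 d=1 c=1 clk=0 b=0
t12.Δ0 e=1 f=1 a=0 d=1 c=1 clk=0 b=0
t12.Δ1 e=0 f=1 a=0 d=1 c=1 clk=1 b=0
t12.Δ2 e=0 f=1 a=0 d=0 c=0 clk=1 b=0
t12.Δ3 e=0 f=1 a=0 d=0 c=0 clk=1 b=1
t12.Δ4 e=0 f=1 a=0 d=1 c=0 clk=1 b=1
t13.Δ0 e=0 f=1 a=0 d=1 c=0 clk=1 b=1
t13.Δ1 e=0 f=1 a=0 d=1 c=0 clk=0 b=1
t14.Δ0 e=0 f=1 a=0 d=1 c=0 clk=0 b=1
t14.Δ1 e=1 f=1 a=0 d=1 c=0 clk=1 b=1
t14.Δ2 e=1 f=1 a=0 d=0 c=1 clk=1 b=1
t14.Δ3 e=1 f=1 a=0 d=0 c=1 clk=1 b=0
t14.Δ4 e=1 f=1 a=0 d=1 c=1 clk=1 b=0
t15.Δ0 e=1 f=1 a=0 d=1 c=1 clk=1 b=0
t15.Δ1 e=1 f=1 a=0 d=1 c=1 clk=0 b=0
t16.Δ0 e=1 f=1 a=0 d=1 c=1 clk=0 b=0
t16.Δ1 e=0 f=1 a=0 d=1 c=1 clk=1 b=0
t16.Δ2 e=0 f=1 a=0 d=0 c=0 clk=1 b=0
t16.Δ3 e=0 f=1 a=0 d=0 c=0 clk=1 b=1
t16.Δ4 e=0 f=1 a=0 d=1 c=0 clk=1 b=1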